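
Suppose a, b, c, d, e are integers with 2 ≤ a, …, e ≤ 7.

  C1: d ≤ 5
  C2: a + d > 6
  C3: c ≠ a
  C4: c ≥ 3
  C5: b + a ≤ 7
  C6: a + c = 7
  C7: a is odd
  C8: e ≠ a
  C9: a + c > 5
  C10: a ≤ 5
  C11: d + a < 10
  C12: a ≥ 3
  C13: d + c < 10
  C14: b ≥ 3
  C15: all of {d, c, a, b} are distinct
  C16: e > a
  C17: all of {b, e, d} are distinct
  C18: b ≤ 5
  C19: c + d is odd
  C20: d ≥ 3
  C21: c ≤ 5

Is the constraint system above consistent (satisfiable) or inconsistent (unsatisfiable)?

Constraints 1, 4, 10, 12, 14, 18, 20, and 21 confine each of d, c, a, b to the 3 values {3, …, 5}.
Constraint 15 requires all 4 of them to be distinct, but only 3 values are available — impossible by the pigeonhole principle.

Unsatisfiable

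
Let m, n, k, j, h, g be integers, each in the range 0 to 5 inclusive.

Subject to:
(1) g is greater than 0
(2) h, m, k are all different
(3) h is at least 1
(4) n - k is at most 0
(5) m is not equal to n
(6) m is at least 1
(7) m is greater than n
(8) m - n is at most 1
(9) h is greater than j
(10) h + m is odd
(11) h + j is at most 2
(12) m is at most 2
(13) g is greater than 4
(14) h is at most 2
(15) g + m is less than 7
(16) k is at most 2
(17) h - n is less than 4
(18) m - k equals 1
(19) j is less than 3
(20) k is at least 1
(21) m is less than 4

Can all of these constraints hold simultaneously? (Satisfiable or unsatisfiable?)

Unsatisfiable

Constraints 3, 6, 12, 14, 16, and 20 confine each of h, m, k to the 2 values {1, 2}.
Constraint 2 requires all 3 of them to be distinct, but only 2 values are available — impossible by the pigeonhole principle.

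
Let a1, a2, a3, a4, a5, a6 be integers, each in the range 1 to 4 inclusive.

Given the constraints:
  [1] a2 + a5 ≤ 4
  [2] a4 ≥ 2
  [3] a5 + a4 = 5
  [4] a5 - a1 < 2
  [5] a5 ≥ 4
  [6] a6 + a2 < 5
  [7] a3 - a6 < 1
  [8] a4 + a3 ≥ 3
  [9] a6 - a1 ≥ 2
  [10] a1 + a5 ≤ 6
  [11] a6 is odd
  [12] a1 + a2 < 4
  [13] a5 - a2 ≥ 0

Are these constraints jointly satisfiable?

Unsatisfiable

From constraint 5: a5 ≥ 4. From constraint 2: a4 ≥ 2. Hence a5 + a4 ≥ 6. But constraint 3 requires a5 + a4 = 5, and 5 < 6. Contradiction.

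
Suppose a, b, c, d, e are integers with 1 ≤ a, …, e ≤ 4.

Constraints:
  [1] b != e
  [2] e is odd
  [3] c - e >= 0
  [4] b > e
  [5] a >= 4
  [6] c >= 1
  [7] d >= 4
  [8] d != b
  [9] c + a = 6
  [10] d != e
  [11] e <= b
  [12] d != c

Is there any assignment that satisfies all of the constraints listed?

One satisfying assignment is a = 4, b = 2, c = 2, d = 4, e = 1.
For the less obvious constraints — constraint 2: e = 1 is odd; constraint 3: c - e = 1; constraint 9: c + a = 6 — and the others hold by inspection.

Satisfiable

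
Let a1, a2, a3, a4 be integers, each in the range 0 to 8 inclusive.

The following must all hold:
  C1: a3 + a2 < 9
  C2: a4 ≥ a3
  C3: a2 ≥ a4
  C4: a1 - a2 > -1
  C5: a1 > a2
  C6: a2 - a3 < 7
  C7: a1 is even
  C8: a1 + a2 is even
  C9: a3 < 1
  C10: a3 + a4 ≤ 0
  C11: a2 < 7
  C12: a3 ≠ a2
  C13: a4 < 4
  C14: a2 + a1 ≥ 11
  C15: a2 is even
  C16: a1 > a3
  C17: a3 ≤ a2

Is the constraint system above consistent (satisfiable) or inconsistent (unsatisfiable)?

Satisfiable

Try a1 = 8, a2 = 6, a3 = 0, a4 = 0.
Check constraint 1: a3 + a2 = 6; constraint 4: a1 - a2 = 2. The remaining constraints are straightforward to verify.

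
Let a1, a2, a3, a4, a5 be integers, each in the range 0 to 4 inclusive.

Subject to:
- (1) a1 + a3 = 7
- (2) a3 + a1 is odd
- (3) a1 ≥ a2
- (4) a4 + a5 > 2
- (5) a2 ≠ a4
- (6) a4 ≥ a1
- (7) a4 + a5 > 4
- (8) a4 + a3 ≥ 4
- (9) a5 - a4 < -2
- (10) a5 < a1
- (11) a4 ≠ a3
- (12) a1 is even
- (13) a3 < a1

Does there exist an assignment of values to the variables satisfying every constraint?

Satisfiable

Setting (a1, a2, a3, a4, a5) = (4, 2, 3, 4, 1) satisfies everything: constraint 1: a1 + a3 = 7; constraint 4: a4 + a5 = 5; constraint 7: a4 + a5 = 5, and the others follow.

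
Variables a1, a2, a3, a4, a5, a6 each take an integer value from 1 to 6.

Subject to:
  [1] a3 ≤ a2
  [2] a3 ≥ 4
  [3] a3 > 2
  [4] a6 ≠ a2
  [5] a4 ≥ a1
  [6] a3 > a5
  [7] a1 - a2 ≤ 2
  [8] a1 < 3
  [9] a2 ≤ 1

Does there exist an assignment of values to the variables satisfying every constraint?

From constraints 1 and 2: a2 ≥ a3 and a3 ≥ 4, so a2 ≥ 4. From constraint 9: a2 ≤ 1. But 1 < 4, so no value of a2 works.

Unsatisfiable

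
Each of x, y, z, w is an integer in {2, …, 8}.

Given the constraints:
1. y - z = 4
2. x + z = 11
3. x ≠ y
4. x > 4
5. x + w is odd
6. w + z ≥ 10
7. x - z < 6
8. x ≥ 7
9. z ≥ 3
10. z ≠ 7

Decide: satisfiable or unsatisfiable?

Satisfiable

One satisfying assignment is x = 8, y = 7, z = 3, w = 7.
For the less obvious constraints — constraint 1: y - z = 4; constraint 2: x + z = 11 — and the others hold by inspection.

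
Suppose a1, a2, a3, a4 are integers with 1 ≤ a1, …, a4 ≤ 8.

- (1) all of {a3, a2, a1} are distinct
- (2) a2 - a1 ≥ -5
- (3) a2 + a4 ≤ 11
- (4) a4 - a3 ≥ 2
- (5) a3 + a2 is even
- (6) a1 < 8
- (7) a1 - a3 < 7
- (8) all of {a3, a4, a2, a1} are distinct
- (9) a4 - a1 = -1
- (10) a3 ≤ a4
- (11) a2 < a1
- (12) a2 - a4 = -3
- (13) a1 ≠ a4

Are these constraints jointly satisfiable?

The assignment a1 = 7, a2 = 3, a3 = 1, a4 = 6 works:
  constraint 2 holds since a2 - a1 = -4.
  constraint 3 holds since a2 + a4 = 9.
The rest check out directly.

Satisfiable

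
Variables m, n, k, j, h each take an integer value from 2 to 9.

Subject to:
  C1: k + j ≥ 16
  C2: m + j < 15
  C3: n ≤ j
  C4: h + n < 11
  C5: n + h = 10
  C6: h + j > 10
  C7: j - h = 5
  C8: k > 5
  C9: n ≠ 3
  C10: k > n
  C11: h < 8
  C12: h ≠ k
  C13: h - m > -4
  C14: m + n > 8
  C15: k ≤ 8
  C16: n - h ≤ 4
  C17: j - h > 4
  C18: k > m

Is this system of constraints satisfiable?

Take m = 5, n = 6, k = 8, j = 9, h = 4. Then constraint 1: k + j = 17; constraint 2: m + j = 14; constraint 4: h + n = 10, and every other listed constraint is also met.

Satisfiable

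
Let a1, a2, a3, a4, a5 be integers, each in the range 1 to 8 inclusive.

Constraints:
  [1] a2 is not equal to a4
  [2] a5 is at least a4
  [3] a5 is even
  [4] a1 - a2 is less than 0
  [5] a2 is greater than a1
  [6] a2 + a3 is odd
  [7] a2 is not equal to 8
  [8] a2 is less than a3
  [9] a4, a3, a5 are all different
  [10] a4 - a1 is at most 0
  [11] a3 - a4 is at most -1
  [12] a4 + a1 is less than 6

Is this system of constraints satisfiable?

Unsatisfiable

Constraints 5, 8, 10, and 11 give a1 < a2, a2 < a3, a3 < a4, a4 ≤ a1. Chaining: a1 < a2 < a3 < a4 ≤ a1, which forces a1 < a1 — impossible.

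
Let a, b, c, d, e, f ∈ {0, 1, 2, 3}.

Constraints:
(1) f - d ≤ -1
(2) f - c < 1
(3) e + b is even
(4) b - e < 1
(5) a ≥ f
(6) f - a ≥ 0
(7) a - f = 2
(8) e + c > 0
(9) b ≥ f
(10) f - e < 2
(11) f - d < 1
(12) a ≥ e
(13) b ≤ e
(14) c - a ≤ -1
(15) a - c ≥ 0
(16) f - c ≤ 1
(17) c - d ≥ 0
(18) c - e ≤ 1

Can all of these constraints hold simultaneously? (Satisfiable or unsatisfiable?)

Unsatisfiable

Constraints 1, 6, 14, and 17 give d − f ≥ 1, f − a ≥ 0, a − c ≥ 1, c − d ≥ 0.
Adding all 4 inequalities: the left sides telescope to 0, and the right sides sum to 1 + 0 + 1 + 0 = 2. So 0 ≥ 2, which is false.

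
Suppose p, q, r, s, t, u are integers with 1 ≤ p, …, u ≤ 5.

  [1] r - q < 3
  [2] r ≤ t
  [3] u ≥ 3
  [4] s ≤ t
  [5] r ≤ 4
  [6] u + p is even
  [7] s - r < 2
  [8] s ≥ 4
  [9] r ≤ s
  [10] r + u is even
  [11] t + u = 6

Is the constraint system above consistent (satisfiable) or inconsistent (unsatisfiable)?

Unsatisfiable

From constraints 4 and 8: t ≥ s ≥ 4. From constraint 3: u ≥ 3. Hence t + u ≥ 7. But constraint 11 requires t + u = 6, and 6 < 7. Contradiction.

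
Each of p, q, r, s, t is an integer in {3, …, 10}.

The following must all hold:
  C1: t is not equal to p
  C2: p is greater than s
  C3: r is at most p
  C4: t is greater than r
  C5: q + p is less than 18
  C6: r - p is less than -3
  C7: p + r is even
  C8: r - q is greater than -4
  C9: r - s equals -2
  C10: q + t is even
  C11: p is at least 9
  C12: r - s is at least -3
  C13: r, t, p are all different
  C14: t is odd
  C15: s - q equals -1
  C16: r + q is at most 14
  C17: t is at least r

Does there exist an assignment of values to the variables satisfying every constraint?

Take p = 10, q = 7, r = 4, s = 6, t = 5. Then constraint 5: q + p = 17; constraint 6: r - p = -6, and every other listed constraint is also met.

Satisfiable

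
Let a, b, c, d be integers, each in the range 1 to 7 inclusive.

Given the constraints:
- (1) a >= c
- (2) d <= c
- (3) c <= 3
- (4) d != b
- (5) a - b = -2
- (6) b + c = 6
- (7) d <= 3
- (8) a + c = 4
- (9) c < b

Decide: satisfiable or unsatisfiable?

Satisfiable

Setting (a, b, c, d) = (3, 5, 1, 1) satisfies everything: constraint 5: a - b = -2; constraint 6: b + c = 6; constraint 8: a + c = 4, and the others follow.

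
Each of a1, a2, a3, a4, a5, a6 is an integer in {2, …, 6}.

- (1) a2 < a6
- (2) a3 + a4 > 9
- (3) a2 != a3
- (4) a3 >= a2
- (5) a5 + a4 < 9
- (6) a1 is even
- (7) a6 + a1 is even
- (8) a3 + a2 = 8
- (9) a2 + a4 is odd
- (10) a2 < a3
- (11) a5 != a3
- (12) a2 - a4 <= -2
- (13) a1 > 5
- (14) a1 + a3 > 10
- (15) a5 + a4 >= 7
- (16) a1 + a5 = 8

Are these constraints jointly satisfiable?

Satisfiable

Setting (a1, a2, a3, a4, a5, a6) = (6, 2, 6, 5, 2, 4) satisfies everything: constraint 2: a3 + a4 = 11; constraint 5: a5 + a4 = 7; constraint 8: a3 + a2 = 8, and the others follow.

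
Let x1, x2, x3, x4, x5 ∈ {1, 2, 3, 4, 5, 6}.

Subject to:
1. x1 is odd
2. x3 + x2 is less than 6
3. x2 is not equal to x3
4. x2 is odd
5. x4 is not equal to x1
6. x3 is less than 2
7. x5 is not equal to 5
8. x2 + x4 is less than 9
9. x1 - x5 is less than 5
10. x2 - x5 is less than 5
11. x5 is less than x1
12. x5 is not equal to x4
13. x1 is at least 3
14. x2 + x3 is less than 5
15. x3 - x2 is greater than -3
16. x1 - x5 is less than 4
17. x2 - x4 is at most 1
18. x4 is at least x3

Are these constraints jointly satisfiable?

Satisfiable

Try x1 = 3, x2 = 3, x3 = 1, x4 = 5, x5 = 1.
Check constraint 2: x3 + x2 = 4; constraint 8: x2 + x4 = 8. The remaining constraints are straightforward to verify.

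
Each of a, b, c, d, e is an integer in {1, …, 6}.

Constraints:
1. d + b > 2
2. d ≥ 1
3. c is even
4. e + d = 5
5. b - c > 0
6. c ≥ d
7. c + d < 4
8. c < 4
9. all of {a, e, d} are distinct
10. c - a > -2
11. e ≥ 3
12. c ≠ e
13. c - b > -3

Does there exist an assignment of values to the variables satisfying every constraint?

One satisfying assignment is a = 2, b = 3, c = 2, d = 1, e = 4.
For the less obvious constraints — constraint 1: d + b = 4; constraint 4: e + d = 5; constraint 5: b - c = 1 — and the others hold by inspection.

Satisfiable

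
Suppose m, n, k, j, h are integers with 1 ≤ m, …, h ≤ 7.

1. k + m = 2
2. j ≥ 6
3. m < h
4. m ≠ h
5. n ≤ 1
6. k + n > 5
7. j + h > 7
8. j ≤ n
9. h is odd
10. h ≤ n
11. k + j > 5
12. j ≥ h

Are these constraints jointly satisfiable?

From constraints 2 and 8: n ≥ j and j ≥ 6, so n ≥ 6. From constraint 5: n ≤ 1. But 1 < 6, so no value of n works.

Unsatisfiable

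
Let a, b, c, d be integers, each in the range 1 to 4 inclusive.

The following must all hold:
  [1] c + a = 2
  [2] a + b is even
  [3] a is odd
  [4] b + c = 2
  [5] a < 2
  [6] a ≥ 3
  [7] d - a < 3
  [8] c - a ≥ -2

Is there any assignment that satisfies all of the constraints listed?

Unsatisfiable

From constraint 6: a ≥ 3. From constraint 5: a ≤ 1. But 1 < 3, so no value of a works.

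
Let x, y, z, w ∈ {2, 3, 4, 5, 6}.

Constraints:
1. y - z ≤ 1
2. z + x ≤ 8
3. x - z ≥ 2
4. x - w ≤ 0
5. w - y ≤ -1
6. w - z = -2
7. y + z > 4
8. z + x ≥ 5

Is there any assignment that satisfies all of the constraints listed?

Unsatisfiable

Constraints 1, 3, 4, and 5 give x − z ≥ 2, z − y ≥ -1, y − w ≥ 1, w − x ≥ 0.
Adding all 4 inequalities: the left sides telescope to 0, and the right sides sum to 2 + (-1) + 1 + 0 = 2. So 0 ≥ 2, which is false.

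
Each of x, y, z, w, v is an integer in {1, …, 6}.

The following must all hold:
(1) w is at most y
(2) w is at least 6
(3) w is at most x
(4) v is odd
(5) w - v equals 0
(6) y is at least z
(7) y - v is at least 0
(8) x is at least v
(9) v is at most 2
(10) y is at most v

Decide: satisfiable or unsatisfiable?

Unsatisfiable

From constraints 1 and 2: y ≥ w and w ≥ 6, so y ≥ 6. From constraints 9 and 10: y ≤ v and v ≤ 2, so y ≤ 2. But 2 < 6, so no value of y works.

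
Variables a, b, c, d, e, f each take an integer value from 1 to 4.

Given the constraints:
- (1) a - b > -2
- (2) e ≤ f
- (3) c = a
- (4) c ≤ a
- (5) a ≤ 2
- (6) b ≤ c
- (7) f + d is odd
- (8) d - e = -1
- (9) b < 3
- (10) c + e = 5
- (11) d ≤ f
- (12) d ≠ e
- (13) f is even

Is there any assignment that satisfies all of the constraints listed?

Satisfiable

The assignment a = 1, b = 1, c = 1, d = 3, e = 4, f = 4 works:
  constraint 1 holds since a - b = 0.
  constraint 8 holds since d - e = -1.
The rest check out directly.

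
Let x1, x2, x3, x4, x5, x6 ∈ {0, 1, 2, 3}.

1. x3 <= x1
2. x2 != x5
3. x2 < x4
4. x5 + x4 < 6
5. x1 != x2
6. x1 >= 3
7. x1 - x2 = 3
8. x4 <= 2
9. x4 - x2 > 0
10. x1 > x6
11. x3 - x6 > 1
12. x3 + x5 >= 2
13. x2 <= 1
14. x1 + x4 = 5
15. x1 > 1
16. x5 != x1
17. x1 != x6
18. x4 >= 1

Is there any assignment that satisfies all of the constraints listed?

One satisfying assignment is x1 = 3, x2 = 0, x3 = 3, x4 = 2, x5 = 2, x6 = 1.
For the less obvious constraints — constraint 4: x5 + x4 = 4; constraint 7: x1 - x2 = 3 — and the others hold by inspection.

Satisfiable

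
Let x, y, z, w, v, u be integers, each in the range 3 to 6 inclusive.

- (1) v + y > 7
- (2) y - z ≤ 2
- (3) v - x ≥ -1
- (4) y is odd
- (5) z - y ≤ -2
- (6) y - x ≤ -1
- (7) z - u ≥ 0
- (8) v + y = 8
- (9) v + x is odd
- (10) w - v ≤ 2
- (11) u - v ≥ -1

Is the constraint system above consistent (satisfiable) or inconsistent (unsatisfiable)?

Constraints 3, 5, 6, 7, and 11 give u − v ≥ -1, v − x ≥ -1, x − y ≥ 1, y − z ≥ 2, z − u ≥ 0.
Adding all 5 inequalities: the left sides telescope to 0, and the right sides sum to (-1) + (-1) + 1 + 2 + 0 = 1. So 0 ≥ 1, which is false.

Unsatisfiable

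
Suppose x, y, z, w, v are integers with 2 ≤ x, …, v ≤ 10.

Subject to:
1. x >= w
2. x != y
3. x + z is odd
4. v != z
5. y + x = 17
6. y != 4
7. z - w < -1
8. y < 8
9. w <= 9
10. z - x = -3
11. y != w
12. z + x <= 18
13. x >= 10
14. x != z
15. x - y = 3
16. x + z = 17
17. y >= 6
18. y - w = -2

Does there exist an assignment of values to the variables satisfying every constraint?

One satisfying assignment is x = 10, y = 7, z = 7, w = 9, v = 8.
For the less obvious constraints — constraint 5: y + x = 17; constraint 7: z - w = -2 — and the others hold by inspection.

Satisfiable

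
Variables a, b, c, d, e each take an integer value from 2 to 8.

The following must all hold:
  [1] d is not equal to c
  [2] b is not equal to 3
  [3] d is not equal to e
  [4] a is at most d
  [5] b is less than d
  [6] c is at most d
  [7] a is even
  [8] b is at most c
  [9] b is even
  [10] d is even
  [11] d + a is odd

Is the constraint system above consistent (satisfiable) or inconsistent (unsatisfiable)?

Unsatisfiable

Constraint 10 makes d even and constraint 7 makes a even, so d + a must be even. Constraint 11 says d + a is odd — contradiction.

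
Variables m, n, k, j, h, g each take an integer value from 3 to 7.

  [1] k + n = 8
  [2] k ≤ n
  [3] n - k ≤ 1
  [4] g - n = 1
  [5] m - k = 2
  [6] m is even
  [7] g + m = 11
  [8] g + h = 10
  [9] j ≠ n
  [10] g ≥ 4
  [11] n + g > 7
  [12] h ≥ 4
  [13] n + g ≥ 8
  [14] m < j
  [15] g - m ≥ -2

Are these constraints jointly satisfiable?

The assignment m = 6, n = 4, k = 4, j = 7, h = 5, g = 5 works:
  constraint 1 holds since k + n = 8.
  constraint 3 holds since n - k = 0.
  constraint 4 holds since g - n = 1.
The rest check out directly.

Satisfiable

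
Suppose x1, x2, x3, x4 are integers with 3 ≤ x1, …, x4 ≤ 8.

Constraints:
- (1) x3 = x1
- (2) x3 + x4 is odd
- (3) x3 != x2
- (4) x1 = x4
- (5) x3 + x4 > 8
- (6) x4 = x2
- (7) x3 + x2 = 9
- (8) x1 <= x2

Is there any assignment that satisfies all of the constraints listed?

From constraints 1, 4, and 6, x3 = x1 = x4 = x2, so x3 = x2. But constraint 3 says x3 ≠ x2. Contradiction.

Unsatisfiable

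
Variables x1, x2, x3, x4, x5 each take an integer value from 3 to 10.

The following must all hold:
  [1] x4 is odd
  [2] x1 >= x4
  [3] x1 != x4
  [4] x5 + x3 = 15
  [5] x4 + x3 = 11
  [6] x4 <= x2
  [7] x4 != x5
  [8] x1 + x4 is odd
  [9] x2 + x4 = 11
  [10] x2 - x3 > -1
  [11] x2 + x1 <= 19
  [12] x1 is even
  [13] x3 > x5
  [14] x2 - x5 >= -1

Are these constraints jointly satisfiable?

Satisfiable

The assignment x1 = 8, x2 = 8, x3 = 8, x4 = 3, x5 = 7 works:
  constraint 4 holds since x5 + x3 = 15.
  constraint 5 holds since x4 + x3 = 11.
  constraint 9 holds since x2 + x4 = 11.
The rest check out directly.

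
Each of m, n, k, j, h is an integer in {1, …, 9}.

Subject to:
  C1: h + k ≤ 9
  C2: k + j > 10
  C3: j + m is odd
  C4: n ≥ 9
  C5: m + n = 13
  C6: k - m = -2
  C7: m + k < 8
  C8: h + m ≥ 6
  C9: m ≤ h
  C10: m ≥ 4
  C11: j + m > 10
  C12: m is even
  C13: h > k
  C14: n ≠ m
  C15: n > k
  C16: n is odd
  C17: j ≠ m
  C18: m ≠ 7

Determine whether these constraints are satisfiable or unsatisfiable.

Setting (m, n, k, j, h) = (4, 9, 2, 9, 5) satisfies everything: constraint 1: h + k = 7; constraint 2: k + j = 11; constraint 5: m + n = 13, and the others follow.

Satisfiable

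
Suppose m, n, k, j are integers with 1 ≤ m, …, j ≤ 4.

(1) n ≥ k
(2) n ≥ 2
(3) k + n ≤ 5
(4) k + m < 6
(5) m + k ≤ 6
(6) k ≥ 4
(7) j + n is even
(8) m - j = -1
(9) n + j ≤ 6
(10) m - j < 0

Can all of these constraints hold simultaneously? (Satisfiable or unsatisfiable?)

Unsatisfiable

From constraint 6: k ≥ 4. From constraint 2: n ≥ 2. Hence k + n ≥ 6. But constraint 3 requires k + n ≤ 5, and 5 < 6. Contradiction.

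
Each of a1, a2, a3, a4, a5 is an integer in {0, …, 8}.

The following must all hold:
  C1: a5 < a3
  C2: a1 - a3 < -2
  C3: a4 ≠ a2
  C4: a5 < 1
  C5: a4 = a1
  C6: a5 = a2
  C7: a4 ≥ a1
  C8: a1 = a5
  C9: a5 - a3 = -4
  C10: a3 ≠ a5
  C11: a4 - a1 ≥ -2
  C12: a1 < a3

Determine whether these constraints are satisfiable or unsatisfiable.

Unsatisfiable

From constraints 5, 6, and 8, a4 = a1 = a5 = a2, so a4 = a2. But constraint 3 says a4 ≠ a2. Contradiction.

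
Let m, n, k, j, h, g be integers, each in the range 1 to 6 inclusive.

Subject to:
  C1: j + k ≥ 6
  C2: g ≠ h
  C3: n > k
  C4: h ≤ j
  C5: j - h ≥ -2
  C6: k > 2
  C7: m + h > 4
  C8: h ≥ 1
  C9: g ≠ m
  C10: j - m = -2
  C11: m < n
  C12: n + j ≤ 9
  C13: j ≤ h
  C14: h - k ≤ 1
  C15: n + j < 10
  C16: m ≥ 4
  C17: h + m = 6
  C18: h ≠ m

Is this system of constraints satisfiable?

Setting (m, n, k, j, h, g) = (4, 5, 4, 2, 2, 1) satisfies everything: constraint 1: j + k = 6; constraint 5: j - h = 0; constraint 7: m + h = 6, and the others follow.

Satisfiable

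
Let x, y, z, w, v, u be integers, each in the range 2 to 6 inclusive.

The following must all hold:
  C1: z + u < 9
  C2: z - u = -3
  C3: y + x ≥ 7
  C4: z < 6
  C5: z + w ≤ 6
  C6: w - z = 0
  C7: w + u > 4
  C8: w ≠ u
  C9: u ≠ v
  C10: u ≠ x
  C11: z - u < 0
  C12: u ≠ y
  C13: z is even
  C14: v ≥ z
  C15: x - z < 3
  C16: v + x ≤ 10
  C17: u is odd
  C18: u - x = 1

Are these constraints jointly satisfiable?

Satisfiable

Try x = 4, y = 3, z = 2, w = 2, v = 4, u = 5.
Check constraint 1: z + u = 7; constraint 2: z - u = -3. The remaining constraints are straightforward to verify.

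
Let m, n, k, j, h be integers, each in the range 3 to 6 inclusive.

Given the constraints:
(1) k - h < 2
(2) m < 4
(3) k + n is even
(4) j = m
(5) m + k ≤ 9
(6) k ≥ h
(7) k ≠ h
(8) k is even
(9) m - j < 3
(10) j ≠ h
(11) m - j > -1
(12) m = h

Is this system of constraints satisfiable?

From constraints 4 and 12, j = m = h, so j = h. But constraint 10 says j ≠ h. Contradiction.

Unsatisfiable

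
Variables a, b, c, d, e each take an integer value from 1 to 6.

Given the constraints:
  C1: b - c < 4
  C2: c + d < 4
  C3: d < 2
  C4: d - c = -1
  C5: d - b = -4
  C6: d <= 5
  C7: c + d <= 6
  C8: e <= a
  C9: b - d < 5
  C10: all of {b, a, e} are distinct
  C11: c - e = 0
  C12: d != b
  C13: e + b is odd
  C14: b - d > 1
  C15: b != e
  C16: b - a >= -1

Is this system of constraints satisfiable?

Satisfiable

Try a = 3, b = 5, c = 2, d = 1, e = 2.
Check constraint 1: b - c = 3; constraint 2: c + d = 3. The remaining constraints are straightforward to verify.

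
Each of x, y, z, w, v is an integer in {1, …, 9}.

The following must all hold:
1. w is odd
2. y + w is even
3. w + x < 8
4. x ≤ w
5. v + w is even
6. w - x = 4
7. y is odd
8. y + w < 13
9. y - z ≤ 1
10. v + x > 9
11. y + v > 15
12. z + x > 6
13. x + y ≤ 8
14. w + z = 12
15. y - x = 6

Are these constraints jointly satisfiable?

The assignment x = 1, y = 7, z = 7, w = 5, v = 9 works:
  constraint 3 holds since w + x = 6.
  constraint 6 holds since w - x = 4.
  constraint 8 holds since y + w = 12.
The rest check out directly.

Satisfiable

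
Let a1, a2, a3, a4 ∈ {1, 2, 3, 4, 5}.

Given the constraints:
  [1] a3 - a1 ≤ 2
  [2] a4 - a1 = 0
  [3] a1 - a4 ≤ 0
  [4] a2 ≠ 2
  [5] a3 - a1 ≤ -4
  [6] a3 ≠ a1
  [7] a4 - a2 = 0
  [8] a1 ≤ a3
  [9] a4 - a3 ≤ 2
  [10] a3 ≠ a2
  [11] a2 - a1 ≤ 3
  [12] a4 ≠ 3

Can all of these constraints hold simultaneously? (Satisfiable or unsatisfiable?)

Unsatisfiable

Constraints 3, 5, and 9 give a3 − a4 ≥ -2, a4 − a1 ≥ 0, a1 − a3 ≥ 4.
Adding all 3 inequalities: the left sides telescope to 0, and the right sides sum to (-2) + 0 + 4 = 2. So 0 ≥ 2, which is false.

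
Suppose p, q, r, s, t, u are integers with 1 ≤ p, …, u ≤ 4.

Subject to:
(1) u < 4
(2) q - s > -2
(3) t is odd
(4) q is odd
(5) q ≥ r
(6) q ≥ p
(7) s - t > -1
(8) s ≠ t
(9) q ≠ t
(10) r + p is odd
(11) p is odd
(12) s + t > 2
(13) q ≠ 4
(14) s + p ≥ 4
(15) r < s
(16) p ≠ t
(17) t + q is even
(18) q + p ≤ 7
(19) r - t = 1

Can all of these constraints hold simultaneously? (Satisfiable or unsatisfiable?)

One satisfying assignment is p = 3, q = 3, r = 2, s = 3, t = 1, u = 2.
For the less obvious constraints — constraint 2: q - s = 0; constraint 7: s - t = 2; constraint 12: s + t = 4 — and the others hold by inspection.

Satisfiable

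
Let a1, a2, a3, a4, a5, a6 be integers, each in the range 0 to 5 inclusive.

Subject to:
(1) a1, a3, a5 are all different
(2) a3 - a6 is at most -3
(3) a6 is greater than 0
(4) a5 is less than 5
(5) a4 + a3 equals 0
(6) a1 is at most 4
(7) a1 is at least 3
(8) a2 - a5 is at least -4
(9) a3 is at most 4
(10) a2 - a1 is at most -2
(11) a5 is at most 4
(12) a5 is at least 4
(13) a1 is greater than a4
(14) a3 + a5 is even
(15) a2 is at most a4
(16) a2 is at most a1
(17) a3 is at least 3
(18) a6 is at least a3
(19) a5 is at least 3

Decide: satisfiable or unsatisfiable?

Unsatisfiable

Constraints 6, 7, 9, 11, 17, and 19 confine each of a1, a3, a5 to the 2 values {3, 4}.
Constraint 1 requires all 3 of them to be distinct, but only 2 values are available — impossible by the pigeonhole principle.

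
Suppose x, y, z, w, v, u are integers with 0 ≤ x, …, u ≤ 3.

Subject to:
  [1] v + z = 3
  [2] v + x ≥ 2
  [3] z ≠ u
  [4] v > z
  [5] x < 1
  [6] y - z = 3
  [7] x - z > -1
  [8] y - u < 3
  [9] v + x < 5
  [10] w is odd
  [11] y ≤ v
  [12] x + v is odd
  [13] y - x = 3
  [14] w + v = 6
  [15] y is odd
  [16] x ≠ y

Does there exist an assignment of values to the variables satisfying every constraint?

Satisfiable

Try x = 0, y = 3, z = 0, w = 3, v = 3, u = 3.
Check constraint 1: v + z = 3; constraint 2: v + x = 3. The remaining constraints are straightforward to verify.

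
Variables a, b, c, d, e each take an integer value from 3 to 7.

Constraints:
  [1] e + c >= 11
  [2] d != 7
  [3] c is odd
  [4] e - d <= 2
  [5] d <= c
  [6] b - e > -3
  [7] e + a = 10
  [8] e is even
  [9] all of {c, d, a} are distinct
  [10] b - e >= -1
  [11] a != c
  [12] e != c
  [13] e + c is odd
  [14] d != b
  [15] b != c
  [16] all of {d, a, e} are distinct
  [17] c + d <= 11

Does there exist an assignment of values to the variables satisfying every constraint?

Satisfiable

The assignment a = 6, b = 4, c = 7, d = 3, e = 4 works:
  constraint 1 holds since e + c = 11.
  constraint 4 holds since e - d = 1.
  constraint 6 holds since b - e = 0.
The rest check out directly.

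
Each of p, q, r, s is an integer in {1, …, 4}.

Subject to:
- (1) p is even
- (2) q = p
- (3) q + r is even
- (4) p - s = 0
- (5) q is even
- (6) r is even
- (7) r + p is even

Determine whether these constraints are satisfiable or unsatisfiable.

Satisfiable

One satisfying assignment is p = 4, q = 4, r = 4, s = 4.
For the less obvious constraints — constraint 1: p = 4 is even; constraint 3: q + r = 8 is even; constraint 4: p - s = 0 — and the others hold by inspection.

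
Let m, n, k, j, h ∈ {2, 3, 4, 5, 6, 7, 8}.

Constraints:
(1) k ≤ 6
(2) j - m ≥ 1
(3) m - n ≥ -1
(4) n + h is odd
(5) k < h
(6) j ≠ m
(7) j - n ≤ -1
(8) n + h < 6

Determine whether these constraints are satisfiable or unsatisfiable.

Unsatisfiable

Constraints 2, 3, and 7 give j − m ≥ 1, m − n ≥ -1, n − j ≥ 1.
Adding all 3 inequalities: the left sides telescope to 0, and the right sides sum to 1 + (-1) + 1 = 1. So 0 ≥ 1, which is false.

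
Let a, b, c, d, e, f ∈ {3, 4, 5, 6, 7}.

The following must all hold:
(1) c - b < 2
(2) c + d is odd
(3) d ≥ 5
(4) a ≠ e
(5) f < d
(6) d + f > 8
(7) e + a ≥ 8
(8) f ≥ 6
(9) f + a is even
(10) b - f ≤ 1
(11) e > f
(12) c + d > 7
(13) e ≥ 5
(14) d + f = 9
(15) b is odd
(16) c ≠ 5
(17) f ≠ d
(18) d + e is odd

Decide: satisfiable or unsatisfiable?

From constraint 3: d ≥ 5. From constraint 8: f ≥ 6. Hence d + f ≥ 11. But constraint 14 requires d + f = 9, and 9 < 11. Contradiction.

Unsatisfiable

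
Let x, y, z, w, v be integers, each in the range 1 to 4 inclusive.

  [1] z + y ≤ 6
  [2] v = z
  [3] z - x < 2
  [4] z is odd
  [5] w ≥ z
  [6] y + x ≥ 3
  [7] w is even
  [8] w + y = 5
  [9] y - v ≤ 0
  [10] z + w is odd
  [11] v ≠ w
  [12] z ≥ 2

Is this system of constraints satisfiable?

Satisfiable

Try x = 4, y = 1, z = 3, w = 4, v = 3.
Check constraint 1: z + y = 4; constraint 3: z - x = -1. The remaining constraints are straightforward to verify.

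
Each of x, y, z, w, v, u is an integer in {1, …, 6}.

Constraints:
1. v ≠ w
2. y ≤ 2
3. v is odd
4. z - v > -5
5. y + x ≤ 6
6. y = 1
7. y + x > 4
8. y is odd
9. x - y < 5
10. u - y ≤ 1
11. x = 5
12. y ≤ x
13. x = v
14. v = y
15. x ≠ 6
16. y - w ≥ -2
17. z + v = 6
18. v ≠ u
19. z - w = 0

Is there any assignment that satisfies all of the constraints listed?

Constraint 11 fixes x = 5 and constraint 6 fixes y = 1. Constraints 13 and 14 give x = v = y, so x = y. But 5 ≠ 1 — contradiction.

Unsatisfiable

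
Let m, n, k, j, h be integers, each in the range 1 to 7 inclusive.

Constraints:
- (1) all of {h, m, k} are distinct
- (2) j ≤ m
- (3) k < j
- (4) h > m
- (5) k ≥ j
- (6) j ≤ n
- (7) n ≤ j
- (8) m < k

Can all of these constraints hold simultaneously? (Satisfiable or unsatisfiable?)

Unsatisfiable

Constraints 2, 3, and 8 give m < k, k < j, j ≤ m. Chaining: m < k < j ≤ m, which forces m < m — impossible.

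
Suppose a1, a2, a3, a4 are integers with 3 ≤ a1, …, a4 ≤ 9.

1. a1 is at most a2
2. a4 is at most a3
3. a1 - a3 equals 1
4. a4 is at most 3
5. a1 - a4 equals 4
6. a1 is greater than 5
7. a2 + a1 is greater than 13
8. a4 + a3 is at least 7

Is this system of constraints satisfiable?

The assignment a1 = 7, a2 = 9, a3 = 6, a4 = 3 works:
  constraint 3 holds since a1 - a3 = 1.
  constraint 5 holds since a1 - a4 = 4.
  constraint 7 holds since a2 + a1 = 16.
The rest check out directly.

Satisfiable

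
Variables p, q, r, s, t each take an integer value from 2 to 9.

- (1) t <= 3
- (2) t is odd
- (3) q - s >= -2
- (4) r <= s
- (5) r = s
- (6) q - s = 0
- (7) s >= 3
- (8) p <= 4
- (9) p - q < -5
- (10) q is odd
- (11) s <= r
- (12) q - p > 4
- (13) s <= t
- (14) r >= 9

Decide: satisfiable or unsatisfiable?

From constraints 4 and 14: s ≥ r and r ≥ 9, so s ≥ 9. From constraints 1 and 13: s ≤ t and t ≤ 3, so s ≤ 3. But 3 < 9, so no value of s works.

Unsatisfiable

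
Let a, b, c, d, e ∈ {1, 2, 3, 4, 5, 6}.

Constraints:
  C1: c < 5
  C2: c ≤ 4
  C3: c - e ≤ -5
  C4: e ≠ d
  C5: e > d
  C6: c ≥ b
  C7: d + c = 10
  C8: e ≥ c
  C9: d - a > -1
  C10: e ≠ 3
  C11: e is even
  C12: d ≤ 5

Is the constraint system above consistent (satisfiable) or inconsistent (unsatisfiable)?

From constraint 12: d ≤ 5. From constraint 2: c ≤ 4. Hence d + c ≤ 9. But constraint 7 requires d + c = 10, and 10 > 9. Contradiction.

Unsatisfiable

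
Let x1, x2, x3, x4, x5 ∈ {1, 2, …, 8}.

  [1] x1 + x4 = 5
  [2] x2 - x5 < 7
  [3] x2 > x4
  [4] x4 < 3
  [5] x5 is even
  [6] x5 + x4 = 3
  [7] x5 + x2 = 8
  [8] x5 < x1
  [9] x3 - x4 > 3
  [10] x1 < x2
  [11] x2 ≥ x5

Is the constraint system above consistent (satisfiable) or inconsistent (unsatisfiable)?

Satisfiable

One satisfying assignment is x1 = 4, x2 = 6, x3 = 7, x4 = 1, x5 = 2.
For the less obvious constraints — constraint 1: x1 + x4 = 5; constraint 2: x2 - x5 = 4; constraint 6: x5 + x4 = 3 — and the others hold by inspection.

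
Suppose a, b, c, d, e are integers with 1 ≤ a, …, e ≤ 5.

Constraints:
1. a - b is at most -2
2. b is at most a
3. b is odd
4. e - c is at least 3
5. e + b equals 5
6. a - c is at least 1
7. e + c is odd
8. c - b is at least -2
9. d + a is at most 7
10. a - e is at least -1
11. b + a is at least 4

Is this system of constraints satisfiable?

Unsatisfiable

Constraints 1, 4, 8, and 10 give c − b ≥ -2, b − a ≥ 2, a − e ≥ -1, e − c ≥ 3.
Adding all 4 inequalities: the left sides telescope to 0, and the right sides sum to (-2) + 2 + (-1) + 3 = 2. So 0 ≥ 2, which is false.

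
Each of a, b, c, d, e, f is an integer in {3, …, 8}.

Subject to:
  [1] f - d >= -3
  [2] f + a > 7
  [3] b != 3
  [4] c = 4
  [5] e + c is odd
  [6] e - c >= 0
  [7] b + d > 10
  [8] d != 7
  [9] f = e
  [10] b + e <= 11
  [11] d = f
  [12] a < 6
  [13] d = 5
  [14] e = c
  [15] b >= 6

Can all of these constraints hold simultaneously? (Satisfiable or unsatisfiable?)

Constraint 13 fixes d = 5 and constraint 4 fixes c = 4. Constraints 9, 11, and 14 give d = f = e = c, so d = c. But 5 ≠ 4 — contradiction.

Unsatisfiable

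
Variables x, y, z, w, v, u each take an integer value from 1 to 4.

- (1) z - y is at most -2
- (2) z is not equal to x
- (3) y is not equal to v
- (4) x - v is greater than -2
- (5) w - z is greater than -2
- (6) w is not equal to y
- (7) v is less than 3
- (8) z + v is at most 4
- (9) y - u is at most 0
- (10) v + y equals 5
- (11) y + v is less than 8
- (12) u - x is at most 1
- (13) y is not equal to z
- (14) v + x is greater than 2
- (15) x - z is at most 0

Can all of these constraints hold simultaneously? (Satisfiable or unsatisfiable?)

Constraints 1, 9, 12, and 15 give u − y ≥ 0, y − z ≥ 2, z − x ≥ 0, x − u ≥ -1.
Adding all 4 inequalities: the left sides telescope to 0, and the right sides sum to 0 + 2 + 0 + (-1) = 1. So 0 ≥ 1, which is false.

Unsatisfiable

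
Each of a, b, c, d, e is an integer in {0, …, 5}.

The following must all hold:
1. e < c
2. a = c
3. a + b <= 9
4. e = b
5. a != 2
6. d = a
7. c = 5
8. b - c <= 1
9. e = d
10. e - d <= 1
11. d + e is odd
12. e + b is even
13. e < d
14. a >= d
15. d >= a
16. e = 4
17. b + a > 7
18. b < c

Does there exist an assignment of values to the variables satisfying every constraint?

Constraint 16 fixes e = 4 and constraint 7 fixes c = 5. Constraints 2, 6, and 9 give e = d = a = c, so e = c. But 4 ≠ 5 — contradiction.

Unsatisfiable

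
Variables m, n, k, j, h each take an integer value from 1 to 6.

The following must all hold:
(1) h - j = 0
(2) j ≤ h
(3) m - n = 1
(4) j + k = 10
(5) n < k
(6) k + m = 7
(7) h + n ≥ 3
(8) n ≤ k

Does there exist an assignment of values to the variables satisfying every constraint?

Satisfiable

Try m = 2, n = 1, k = 5, j = 5, h = 5.
Check constraint 1: h - j = 0; constraint 3: m - n = 1; constraint 4: j + k = 10. The remaining constraints are straightforward to verify.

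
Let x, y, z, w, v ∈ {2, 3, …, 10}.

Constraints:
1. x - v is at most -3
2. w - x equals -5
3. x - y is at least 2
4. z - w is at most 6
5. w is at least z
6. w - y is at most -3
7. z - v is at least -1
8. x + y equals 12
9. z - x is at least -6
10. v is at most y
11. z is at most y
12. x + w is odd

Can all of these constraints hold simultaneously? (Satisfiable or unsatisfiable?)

Constraints 1, 3, 4, 6, and 7 give x − y ≥ 2, y − w ≥ 3, w − z ≥ -6, z − v ≥ -1, v − x ≥ 3.
Adding all 5 inequalities: the left sides telescope to 0, and the right sides sum to 2 + 3 + (-6) + (-1) + 3 = 1. So 0 ≥ 1, which is false.

Unsatisfiable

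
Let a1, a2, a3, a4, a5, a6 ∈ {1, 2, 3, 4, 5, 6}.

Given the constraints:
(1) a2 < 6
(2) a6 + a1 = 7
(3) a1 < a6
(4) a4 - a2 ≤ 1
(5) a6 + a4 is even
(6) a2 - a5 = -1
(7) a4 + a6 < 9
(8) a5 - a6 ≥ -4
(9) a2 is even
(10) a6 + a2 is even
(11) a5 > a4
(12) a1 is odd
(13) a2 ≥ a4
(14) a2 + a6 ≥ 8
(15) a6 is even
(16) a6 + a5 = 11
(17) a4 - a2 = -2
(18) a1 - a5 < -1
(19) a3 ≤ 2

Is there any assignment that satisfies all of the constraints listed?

One satisfying assignment is a1 = 1, a2 = 4, a3 = 1, a4 = 2, a5 = 5, a6 = 6.
For the less obvious constraints — constraint 2: a6 + a1 = 7; constraint 4: a4 - a2 = -2; constraint 6: a2 - a5 = -1 — and the others hold by inspection.

Satisfiable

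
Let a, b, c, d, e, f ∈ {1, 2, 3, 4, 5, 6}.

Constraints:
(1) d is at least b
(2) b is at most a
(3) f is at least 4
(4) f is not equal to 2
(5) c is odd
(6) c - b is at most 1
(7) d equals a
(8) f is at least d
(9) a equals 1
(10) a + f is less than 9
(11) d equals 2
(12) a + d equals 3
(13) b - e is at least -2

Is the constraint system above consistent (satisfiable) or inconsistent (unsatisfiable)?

Constraint 11 fixes d = 2 and constraint 9 fixes a = 1, but constraint 7 requires d = a. Since 2 ≠ 1, contradiction.

Unsatisfiable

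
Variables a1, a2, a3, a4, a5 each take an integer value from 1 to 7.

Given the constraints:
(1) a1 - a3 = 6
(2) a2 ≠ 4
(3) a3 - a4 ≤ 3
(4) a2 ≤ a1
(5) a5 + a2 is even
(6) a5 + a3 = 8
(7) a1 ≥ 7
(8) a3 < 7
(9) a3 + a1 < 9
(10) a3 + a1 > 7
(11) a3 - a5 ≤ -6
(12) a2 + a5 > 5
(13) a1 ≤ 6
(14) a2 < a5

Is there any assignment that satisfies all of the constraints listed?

From constraint 7: a1 ≥ 7. From constraint 13: a1 ≤ 6. But 6 < 7, so no value of a1 works.

Unsatisfiable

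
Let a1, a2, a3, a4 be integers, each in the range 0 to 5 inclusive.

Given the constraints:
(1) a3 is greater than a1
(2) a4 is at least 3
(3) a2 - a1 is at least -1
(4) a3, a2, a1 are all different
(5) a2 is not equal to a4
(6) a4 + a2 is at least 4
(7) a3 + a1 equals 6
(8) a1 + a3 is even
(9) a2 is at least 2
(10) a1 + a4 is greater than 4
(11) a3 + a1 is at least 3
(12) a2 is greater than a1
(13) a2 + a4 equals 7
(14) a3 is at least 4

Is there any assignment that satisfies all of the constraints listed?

Satisfiable

Try a1 = 2, a2 = 3, a3 = 4, a4 = 4.
Check constraint 3: a2 - a1 = 1; constraint 6: a4 + a2 = 7. The remaining constraints are straightforward to verify.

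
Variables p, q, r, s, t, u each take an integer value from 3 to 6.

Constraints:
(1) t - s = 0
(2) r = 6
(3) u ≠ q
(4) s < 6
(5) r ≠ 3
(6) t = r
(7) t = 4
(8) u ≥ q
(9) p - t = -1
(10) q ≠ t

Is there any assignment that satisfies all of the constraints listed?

Constraint 7 fixes t = 4 and constraint 2 fixes r = 6, but constraint 6 requires t = r. Since 4 ≠ 6, contradiction.

Unsatisfiable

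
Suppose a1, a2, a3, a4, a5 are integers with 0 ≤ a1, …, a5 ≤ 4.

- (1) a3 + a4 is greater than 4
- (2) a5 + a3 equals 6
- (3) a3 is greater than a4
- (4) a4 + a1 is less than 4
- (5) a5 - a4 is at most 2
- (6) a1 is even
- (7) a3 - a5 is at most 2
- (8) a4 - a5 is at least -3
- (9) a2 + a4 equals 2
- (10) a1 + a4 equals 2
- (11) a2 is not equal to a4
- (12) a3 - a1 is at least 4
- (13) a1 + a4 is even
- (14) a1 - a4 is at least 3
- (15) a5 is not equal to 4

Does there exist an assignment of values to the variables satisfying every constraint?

Unsatisfiable

Constraints 7, 8, 12, and 14 give a1 − a4 ≥ 3, a4 − a5 ≥ -3, a5 − a3 ≥ -2, a3 − a1 ≥ 4.
Adding all 4 inequalities: the left sides telescope to 0, and the right sides sum to 3 + (-3) + (-2) + 4 = 2. So 0 ≥ 2, which is false.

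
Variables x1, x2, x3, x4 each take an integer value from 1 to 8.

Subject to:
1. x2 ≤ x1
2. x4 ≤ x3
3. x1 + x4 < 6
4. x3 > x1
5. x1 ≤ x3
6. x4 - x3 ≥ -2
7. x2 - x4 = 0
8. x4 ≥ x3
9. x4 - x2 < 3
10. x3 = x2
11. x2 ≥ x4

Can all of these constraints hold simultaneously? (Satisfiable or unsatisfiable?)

Unsatisfiable

Constraints 1, 4, 8, and 11 give x2 ≤ x1, x1 < x3, x3 ≤ x4, x4 ≤ x2. Chaining: x2 ≤ x1 < x3 ≤ x4 ≤ x2, which forces x2 < x2 — impossible.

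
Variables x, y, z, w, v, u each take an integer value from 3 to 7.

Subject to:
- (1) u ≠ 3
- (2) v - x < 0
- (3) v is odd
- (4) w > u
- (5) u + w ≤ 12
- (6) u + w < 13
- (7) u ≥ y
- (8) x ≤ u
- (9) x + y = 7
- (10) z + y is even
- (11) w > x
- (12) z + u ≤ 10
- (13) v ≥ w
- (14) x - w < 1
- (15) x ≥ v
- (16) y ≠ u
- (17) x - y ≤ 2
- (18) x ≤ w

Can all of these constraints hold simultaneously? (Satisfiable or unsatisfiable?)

Constraints 2, 11, and 13 give w ≤ v, v < x, x < w. Chaining: w ≤ v < x < w, which forces w < w — impossible.

Unsatisfiable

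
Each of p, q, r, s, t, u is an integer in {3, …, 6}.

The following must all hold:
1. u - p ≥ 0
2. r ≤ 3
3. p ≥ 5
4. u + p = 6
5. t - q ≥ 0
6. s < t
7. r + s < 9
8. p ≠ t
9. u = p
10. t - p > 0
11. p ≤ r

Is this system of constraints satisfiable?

From constraint 3: p ≥ 5. From constraints 2 and 11: p ≤ r and r ≤ 3, so p ≤ 3. But 3 < 5, so no value of p works.

Unsatisfiable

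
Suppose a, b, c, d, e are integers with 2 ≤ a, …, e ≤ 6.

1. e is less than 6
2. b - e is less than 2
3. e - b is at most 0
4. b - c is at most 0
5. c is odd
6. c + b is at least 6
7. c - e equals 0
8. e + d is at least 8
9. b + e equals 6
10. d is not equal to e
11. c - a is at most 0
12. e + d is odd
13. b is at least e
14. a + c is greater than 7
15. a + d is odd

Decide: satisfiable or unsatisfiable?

Satisfiable

The assignment a = 5, b = 3, c = 3, d = 6, e = 3 works:
  constraint 2 holds since b - e = 0.
  constraint 3 holds since e - b = 0.
  constraint 4 holds since b - c = 0.
The rest check out directly.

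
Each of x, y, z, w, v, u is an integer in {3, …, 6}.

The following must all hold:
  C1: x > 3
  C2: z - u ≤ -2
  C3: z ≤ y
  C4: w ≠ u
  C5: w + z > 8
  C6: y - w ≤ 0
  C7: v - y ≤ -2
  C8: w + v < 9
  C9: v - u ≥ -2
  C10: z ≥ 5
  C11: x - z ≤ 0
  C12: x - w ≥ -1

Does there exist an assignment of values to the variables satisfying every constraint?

Unsatisfiable

Constraints 2, 6, 7, 9, 11, and 12 give v − u ≥ -2, u − z ≥ 2, z − x ≥ 0, x − w ≥ -1, w − y ≥ 0, y − v ≥ 2.
Adding all 6 inequalities: the left sides telescope to 0, and the right sides sum to (-2) + 2 + 0 + (-1) + 0 + 2 = 1. So 0 ≥ 1, which is false.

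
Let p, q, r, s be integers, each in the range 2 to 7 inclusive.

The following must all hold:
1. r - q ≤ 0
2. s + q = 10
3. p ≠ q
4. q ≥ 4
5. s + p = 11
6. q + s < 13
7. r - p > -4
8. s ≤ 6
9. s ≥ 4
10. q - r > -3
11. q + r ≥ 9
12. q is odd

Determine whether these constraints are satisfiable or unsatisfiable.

Satisfiable

Try p = 6, q = 5, r = 5, s = 5.
Check constraint 1: r - q = 0; constraint 2: s + q = 10; constraint 5: s + p = 11. The remaining constraints are straightforward to verify.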